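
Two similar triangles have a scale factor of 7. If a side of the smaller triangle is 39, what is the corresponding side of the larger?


Similar triangles have proportional sides
Scale factor = 7
Smaller side = 39
Corresponding larger side = 39 * 7
= 273

273


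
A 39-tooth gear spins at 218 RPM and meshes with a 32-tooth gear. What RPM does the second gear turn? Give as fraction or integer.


Gear ratio: teeth_A * RPM_A = teeth_B * RPM_B
39 * 218 = 32 * RPM_B
8502 = 32 * RPM_B
RPM_B = 8502 / 32
RPM_B = 4251/16

4251/16


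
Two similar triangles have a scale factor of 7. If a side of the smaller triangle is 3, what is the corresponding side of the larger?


Similar triangles have proportional sides
Scale factor = 7
Smaller side = 3
Corresponding larger side = 3 * 7
= 21

21


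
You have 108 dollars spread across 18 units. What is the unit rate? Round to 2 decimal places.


Total dollars = 108
Number of units = 18
Unit rate = 108 / 18
= 6 dollars per unit

6


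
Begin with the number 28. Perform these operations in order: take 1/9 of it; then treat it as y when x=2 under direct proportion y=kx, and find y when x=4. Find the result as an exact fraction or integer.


Start with 28.
Step 1: Take 1/9: 28 * 1/9 = 28/9
Step 2: Direct prop: k = (28/9)/2; new y = k*4 = 28/9*4/2 = 56/9
Final result = 56/9

56/9


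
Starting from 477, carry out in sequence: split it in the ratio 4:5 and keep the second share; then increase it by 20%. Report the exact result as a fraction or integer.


Start with 477.
Step 1: Split 4:5, second share = 477 * 5/9 = 265
Step 2: Increase by 20%: 265 * 120/100 = 318
Final result = 318

318


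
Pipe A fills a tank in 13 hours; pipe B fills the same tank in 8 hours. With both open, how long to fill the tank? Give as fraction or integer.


Rate of A = 1/13 job per hour
Rate of B = 1/8 job per hour
Combined rate = 1/13 + 1/8
Find common denominator: (8 + 13)/(13*8) = 21/104
Combined rate = 21/104 job per hour
Time together = 1 / (21/104) = 104/21 hours

104/21


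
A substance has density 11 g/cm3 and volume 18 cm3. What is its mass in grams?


Using mass = density * volume
Density = 11 g/cm3
Volume = 18 cm3
Mass = 11 * 18
= 198 g

198


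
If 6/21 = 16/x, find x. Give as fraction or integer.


Setting up: 6/21 = 16/x
Cross multiply: 6 * x = 21 * 16
6x = 336
x = 336/6
x = 56

56


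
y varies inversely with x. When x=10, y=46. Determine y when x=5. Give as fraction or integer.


Inverse proportion: y = k/x
Find k: k = 10 * 46 = 460
Compute y at x=5: y = 460/5
y = 92

92


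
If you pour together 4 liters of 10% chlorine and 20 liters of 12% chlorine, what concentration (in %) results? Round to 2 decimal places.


Solute in mixture 1 = 10% of 4 L = 4*10/100 = 2/5 L
Solute in mixture 2 = 12% of 20 L = 20*12/100 = 12/5 L
Total solute = 2/5 + 12/5 = 14/5 L
Total volume = 4 + 20 = 24 L
Final concentration = 14/5/24 * 100 = 11.67%

11.67


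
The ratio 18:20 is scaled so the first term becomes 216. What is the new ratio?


Original ratio: 18:20
First term target: 216
Scale factor = 216 / 18 = 12
Multiply second term: 20 * 12 = 240
Equivalent ratio = 216:240

216:240


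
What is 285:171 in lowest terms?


Find GCD(285, 171)
GCD = 57
Divide both by 57: 285/57 = 5, 171/57 = 3
Simplified ratio = 5:3

5:3


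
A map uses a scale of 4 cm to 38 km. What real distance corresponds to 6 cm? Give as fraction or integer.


Map scale: 4 cm = 38 km
Measured distance on map = 6 cm
Set up proportion: 6 * 38 / 4
= 228 / 4
= 57 km

57


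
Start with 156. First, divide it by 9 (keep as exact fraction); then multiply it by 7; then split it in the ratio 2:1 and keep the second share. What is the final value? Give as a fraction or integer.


Start with 156.
Step 1: Divide by 9: 156 / 9 = 52/3
Step 2: Multiply by 7: 52/3 * 7 = 364/3
Step 3: Split 2:1, second share = 364/3 * 1/3 = 364/9
Final result = 364/9

364/9


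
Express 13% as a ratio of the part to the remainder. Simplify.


Part = 13%, Remainder = 87%
Ratio = 13:87
GCD(13, 87) = 1
Simplify: 13:87 = 13:87

13:87


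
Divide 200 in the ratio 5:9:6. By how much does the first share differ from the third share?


Total parts = 5 + 9 + 6 = 20
Value per part = 200 / 20 = 10
Shares: 5*10=50, 9*10=90, 6*10=60
First share = 50, third share = 60
Difference = |50 - 60| = 10

10


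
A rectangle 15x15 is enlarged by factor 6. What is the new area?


Original dimensions: 15 x 15
Enlargement factor = 6
New width = 15 * 6 = 90
New height = 15 * 6 = 90
New area = 90 * 90 = 8100

8100


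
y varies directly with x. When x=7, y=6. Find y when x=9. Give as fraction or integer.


Direct proportion: y = kx
Find k: k = 6/7 = 6/7
Compute y at x=9: y = 6/7 * 9
y = 54/7

54/7


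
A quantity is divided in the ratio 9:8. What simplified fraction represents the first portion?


Total parts = 9 + 8 = 17
First part fraction = 9/17
Simplify: 9/17 = 9/17

9/17


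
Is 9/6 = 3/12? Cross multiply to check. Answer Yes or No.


Cross multiply to check 9/6 = 3/12
Left cross product: 9 * 12 = 108
Right cross product: 6 * 3 = 18
108 != 18
Not equal, so proportions differ => No

No


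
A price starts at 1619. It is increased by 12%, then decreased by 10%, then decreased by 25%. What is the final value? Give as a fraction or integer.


Start: 1619
Step 1: increase by 12% => multiply by 112/100
  1619 * 112/100 = 45332/25
Step 2: decrease by 10% => multiply by 90/100
  45332/25 * 90/100 = 203994/125
Step 3: decrease by 25% => multiply by 75/100
  203994/125 * 75/100 = 305991/250
Final value = 305991/250

305991/250


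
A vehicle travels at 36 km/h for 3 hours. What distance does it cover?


Using distance = speed * time
Speed = 36 km/h
Time = 3 hours
Distance = 36 * 3
= 108 km

108


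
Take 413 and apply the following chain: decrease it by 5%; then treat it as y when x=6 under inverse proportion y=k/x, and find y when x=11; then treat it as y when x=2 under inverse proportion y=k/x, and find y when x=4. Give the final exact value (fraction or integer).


Start with 413.
Step 1: Decrease by 5%: 413 * 95/100 = 7847/20
Step 2: Inverse prop: k = (7847/20)*6; new y = k/11 = 7847/20*6/11 = 23541/110
Step 3: Inverse prop: k = (23541/110)*2; new y = k/4 = 23541/110*2/4 = 23541/220
Final result = 23541/220

23541/220


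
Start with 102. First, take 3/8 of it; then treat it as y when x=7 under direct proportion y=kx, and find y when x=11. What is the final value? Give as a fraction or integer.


Start with 102.
Step 1: Take 3/8: 102 * 3/8 = 153/4
Step 2: Direct prop: k = (153/4)/7; new y = k*11 = 153/4*11/7 = 1683/28
Final result = 1683/28

1683/28


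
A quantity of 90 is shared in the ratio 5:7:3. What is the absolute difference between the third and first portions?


Total parts = 5 + 7 + 3 = 15
Value per part = 90 / 15 = 6
Shares: 5*6=30, 7*6=42, 3*6=18
Third share = 18, first share = 30
Difference = |18 - 30| = 12

12


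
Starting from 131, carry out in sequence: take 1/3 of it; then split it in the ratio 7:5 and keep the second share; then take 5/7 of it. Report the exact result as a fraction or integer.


Start with 131.
Step 1: Take 1/3: 131 * 1/3 = 131/3
Step 2: Split 7:5, second share = 131/3 * 5/12 = 655/36
Step 3: Take 5/7: 655/36 * 5/7 = 3275/252
Final result = 3275/252

3275/252


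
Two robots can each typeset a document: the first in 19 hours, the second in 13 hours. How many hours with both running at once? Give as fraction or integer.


Rate of A = 1/19 job per hour
Rate of B = 1/13 job per hour
Combined rate = 1/19 + 1/13
Find common denominator: (13 + 19)/(19*13) = 32/247
Combined rate = 32/247 job per hour
Time together = 1 / (32/247) = 247/32 hours

247/32


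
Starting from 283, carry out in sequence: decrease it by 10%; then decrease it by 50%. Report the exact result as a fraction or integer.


Start with 283.
Step 1: Decrease by 10%: 283 * 90/100 = 2547/10
Step 2: Decrease by 50%: 2547/10 * 50/100 = 2547/20
Final result = 2547/20

2547/20


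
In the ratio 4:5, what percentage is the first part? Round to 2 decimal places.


Total parts = 4 + 5 = 9
First part fraction = 4/9
Percentage = (4/9) * 100
= 0.444444 * 100
= 44.44%

44.44


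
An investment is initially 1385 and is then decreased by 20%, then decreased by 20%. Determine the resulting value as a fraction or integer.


Start: 1385
Step 1: decrease by 20% => multiply by 80/100
  1385 * 80/100 = 1108
Step 2: decrease by 20% => multiply by 80/100
  1108 * 80/100 = 4432/5
Final value = 4432/5

4432/5


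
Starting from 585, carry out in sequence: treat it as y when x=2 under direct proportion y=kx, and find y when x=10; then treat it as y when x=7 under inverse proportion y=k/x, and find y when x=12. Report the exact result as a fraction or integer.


Start with 585.
Step 1: Direct prop: k = (585)/2; new y = k*10 = 585*10/2 = 2925
Step 2: Inverse prop: k = (2925)*7; new y = k/12 = 2925*7/12 = 6825/4
Final result = 6825/4

6825/4


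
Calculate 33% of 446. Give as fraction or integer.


Compute 33% of 446
Convert percentage: 33% = 33/100
Multiply: 446 * 33/100
= 14718/100
= 7359/50

7359/50


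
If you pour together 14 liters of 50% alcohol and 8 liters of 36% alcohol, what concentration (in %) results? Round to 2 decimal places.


Solute in mixture 1 = 50% of 14 L = 14*50/100 = 7 L
Solute in mixture 2 = 36% of 8 L = 8*36/100 = 72/25 L
Total solute = 7 + 72/25 = 247/25 L
Total volume = 14 + 8 = 22 L
Final concentration = 247/25/22 * 100 = 44.91%

44.91


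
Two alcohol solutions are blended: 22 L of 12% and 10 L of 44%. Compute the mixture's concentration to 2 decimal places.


Solute in mixture 1 = 12% of 22 L = 22*12/100 = 66/25 L
Solute in mixture 2 = 44% of 10 L = 10*44/100 = 22/5 L
Total solute = 66/25 + 22/5 = 176/25 L
Total volume = 22 + 10 = 32 L
Final concentration = 176/25/32 * 100 = 22.00%

22.00


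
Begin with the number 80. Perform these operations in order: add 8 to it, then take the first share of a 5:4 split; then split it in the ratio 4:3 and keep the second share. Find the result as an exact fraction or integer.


Start with 80.
Step 1: Add 8: 80+8=88; split 5:4 first = 88*5/9 = 440/9
Step 2: Split 4:3, second share = 440/9 * 3/7 = 440/21
Final result = 440/21

440/21


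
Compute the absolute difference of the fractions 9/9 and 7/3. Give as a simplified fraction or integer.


Simplify: 9/9 = 1 and 7/3 = 7/3
Find common denominator: LCD = 3
Convert: 3/3 and 7/3
Difference = |3 - 7|/3 = 4/3
Simplified = 4/3

4/3


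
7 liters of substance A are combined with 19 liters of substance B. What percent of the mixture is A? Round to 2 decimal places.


Volume of A = 7 L
Volume of B = 19 L
Total volume = 7 + 19 = 26 L
Percentage of A = (7/26) * 100
= 26.92%

26.92


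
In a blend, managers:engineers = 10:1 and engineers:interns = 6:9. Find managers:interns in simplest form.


Given a:b = 10:1 and b:c = 6:9
Make b consistent. Multiply first ratio by 6: a:b = 60:6
Multiply second ratio by 1: b:c = 6:9
Now b = 6 in both, so a:b:c = 60:6:9
Therefore a:c = 60:9
Simplify by GCD: a:c = 20:3

20:3


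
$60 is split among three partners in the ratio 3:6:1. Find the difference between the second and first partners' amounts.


Total parts = 3 + 6 + 1 = 10
Value per part = 60 / 10 = 6
Shares: 3*6=18, 6*6=36, 1*6=6
Second share = 36, first share = 18
Difference = |36 - 18| = 18

18


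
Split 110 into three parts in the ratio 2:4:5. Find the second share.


Ratio = 2:4:5
Total parts = 2 + 4 + 5 = 11
Value per part = 110 / 11 = 10
First share = 2 * 10 = 20
Middle share = 4 * 10 = 40
Third share = 5 * 10 = 50

40


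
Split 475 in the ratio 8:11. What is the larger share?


Total parts = 8 + 11 = 19
Value per part = 475 / 19 = 25
First share = 8 * 25 = 200
Second share = 11 * 25 = 275
Larger share = 275

275


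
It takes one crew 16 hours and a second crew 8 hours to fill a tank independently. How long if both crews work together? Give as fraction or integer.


Rate of A = 1/16 job per hour
Rate of B = 1/8 job per hour
Combined rate = 1/16 + 1/8
Find common denominator: (8 + 16)/(16*8) = 24/128
Combined rate = 3/16 job per hour
Time together = 1 / (3/16) = 16/3 hours

16/3


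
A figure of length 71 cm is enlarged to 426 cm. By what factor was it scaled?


Original length = 71 cm
Scaled length = 426 cm
Scale factor = 426 / 71
= 6

6


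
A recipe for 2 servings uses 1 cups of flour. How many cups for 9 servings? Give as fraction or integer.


Original: 1 cups for 2 servings
Target servings = 9
Scaling factor = 9/2
New amount = 1 * 9/2
= 9/2
= 9/2 cups

9/2


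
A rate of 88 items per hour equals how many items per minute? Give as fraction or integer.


Converting from per hour to per minute
Rate = 88 items per hour
Divide by 60: 88/60
= 22/15 items per minute

22/15


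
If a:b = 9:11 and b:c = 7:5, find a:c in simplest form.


Given a:b = 9:11 and b:c = 7:5
Make b consistent. Multiply first ratio by 7: a:b = 63:77
Multiply second ratio by 11: b:c = 77:55
Now b = 77 in both, so a:b:c = 63:77:55
Therefore a:c = 63:55
Simplify by GCD: a:c = 63:55

63:55


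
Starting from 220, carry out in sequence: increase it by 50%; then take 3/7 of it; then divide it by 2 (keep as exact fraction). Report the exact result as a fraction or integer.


Start with 220.
Step 1: Increase by 50%: 220 * 150/100 = 330
Step 2: Take 3/7: 330 * 3/7 = 990/7
Step 3: Divide by 2: 990/7 / 2 = 495/7
Final result = 495/7

495/7


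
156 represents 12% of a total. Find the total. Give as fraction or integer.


Given: 156 is 12% of the whole
Set up: 156 = 12/100 * whole
whole = 156 * 100 / 12
whole = 15600 / 12
whole = 1300

1300


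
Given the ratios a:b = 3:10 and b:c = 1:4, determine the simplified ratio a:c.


Given a:b = 3:10 and b:c = 1:4
Make b consistent. Multiply first ratio by 1: a:b = 3:10
Multiply second ratio by 10: b:c = 10:40
Now b = 10 in both, so a:b:c = 3:10:40
Therefore a:c = 3:40
Simplify by GCD: a:c = 3:40

3:40


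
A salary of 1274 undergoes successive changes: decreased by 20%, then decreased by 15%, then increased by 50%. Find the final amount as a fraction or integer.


Start: 1274
Step 1: decrease by 20% => multiply by 80/100
  1274 * 80/100 = 5096/5
Step 2: decrease by 15% => multiply by 85/100
  5096/5 * 85/100 = 21658/25
Step 3: increase by 50% => multiply by 150/100
  21658/25 * 150/100 = 32487/25
Final value = 32487/25

32487/25


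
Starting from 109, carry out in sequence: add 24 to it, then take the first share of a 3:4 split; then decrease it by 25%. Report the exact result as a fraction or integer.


Start with 109.
Step 1: Add 24: 109+24=133; split 3:4 first = 133*3/7 = 57
Step 2: Decrease by 25%: 57 * 75/100 = 171/4
Final result = 171/4

171/4


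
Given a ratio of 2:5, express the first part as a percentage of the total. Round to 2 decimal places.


Total parts = 2 + 5 = 7
First part fraction = 2/7
Percentage = (2/7) * 100
= 0.285714 * 100
= 28.57%

28.57


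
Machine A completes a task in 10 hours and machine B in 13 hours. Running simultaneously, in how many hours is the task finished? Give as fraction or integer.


Rate of A = 1/10 job per hour
Rate of B = 1/13 job per hour
Combined rate = 1/10 + 1/13
Find common denominator: (13 + 10)/(10*13) = 23/130
Combined rate = 23/130 job per hour
Time together = 1 / (23/130) = 130/23 hours

130/23


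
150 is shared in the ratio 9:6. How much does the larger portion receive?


Total parts = 9 + 6 = 15
Value per part = 150 / 15 = 10
First share = 9 * 10 = 90
Second share = 6 * 10 = 60
Larger share = 90

90


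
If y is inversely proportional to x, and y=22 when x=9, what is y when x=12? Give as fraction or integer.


Inverse proportion: y = k/x
Find k: k = 9 * 22 = 198
Compute y at x=12: y = 198/12
y = 33/2

33/2


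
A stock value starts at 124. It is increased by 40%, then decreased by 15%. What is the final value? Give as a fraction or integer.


Start: 124
Step 1: increase by 40% => multiply by 140/100
  124 * 140/100 = 868/5
Step 2: decrease by 15% => multiply by 85/100
  868/5 * 85/100 = 3689/25
Final value = 3689/25

3689/25


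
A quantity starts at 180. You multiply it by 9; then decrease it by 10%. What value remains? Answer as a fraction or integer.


Start with 180.
Step 1: Multiply by 9: 180 * 9 = 1620
Step 2: Decrease by 10%: 1620 * 90/100 = 1458
Final result = 1458

1458


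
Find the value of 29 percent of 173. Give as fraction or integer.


Compute 29% of 173
Convert percentage: 29% = 29/100
Multiply: 173 * 29/100
= 5017/100
= 5017/100

5017/100


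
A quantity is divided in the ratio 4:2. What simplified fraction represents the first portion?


Total parts = 4 + 2 = 6
First part fraction = 4/6
Simplify: 4/6 = 2/3

2/3


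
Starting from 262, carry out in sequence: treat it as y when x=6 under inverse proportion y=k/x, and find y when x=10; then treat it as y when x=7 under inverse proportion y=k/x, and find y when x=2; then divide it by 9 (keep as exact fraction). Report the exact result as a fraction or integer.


Start with 262.
Step 1: Inverse prop: k = (262)*6; new y = k/10 = 262*6/10 = 786/5
Step 2: Inverse prop: k = (786/5)*7; new y = k/2 = 786/5*7/2 = 2751/5
Step 3: Divide by 9: 2751/5 / 9 = 917/15
Final result = 917/15

917/15


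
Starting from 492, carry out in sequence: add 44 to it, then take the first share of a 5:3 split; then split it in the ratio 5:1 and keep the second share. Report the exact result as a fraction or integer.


Start with 492.
Step 1: Add 44: 492+44=536; split 5:3 first = 536*5/8 = 335
Step 2: Split 5:1, second share = 335 * 1/6 = 335/6
Final result = 335/6

335/6


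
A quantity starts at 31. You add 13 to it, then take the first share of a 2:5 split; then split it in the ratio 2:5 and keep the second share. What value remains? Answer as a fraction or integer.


Start with 31.
Step 1: Add 13: 31+13=44; split 2:5 first = 44*2/7 = 88/7
Step 2: Split 2:5, second share = 88/7 * 5/7 = 440/49
Final result = 440/49

440/49


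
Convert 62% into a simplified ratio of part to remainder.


Part = 62%, Remainder = 38%
Ratio = 62:38
GCD(62, 38) = 2
Simplify: 31:19 = 31:19

31:19


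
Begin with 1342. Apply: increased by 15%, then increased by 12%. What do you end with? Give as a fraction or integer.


Start: 1342
Step 1: increase by 15% => multiply by 115/100
  1342 * 115/100 = 15433/10
Step 2: increase by 12% => multiply by 112/100
  15433/10 * 112/100 = 216062/125
Final value = 216062/125

216062/125


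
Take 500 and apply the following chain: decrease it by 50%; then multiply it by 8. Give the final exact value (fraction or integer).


Start with 500.
Step 1: Decrease by 50%: 500 * 50/100 = 250
Step 2: Multiply by 8: 250 * 8 = 2000
Final result = 2000

2000


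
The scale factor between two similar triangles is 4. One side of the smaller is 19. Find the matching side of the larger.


Similar triangles have proportional sides
Scale factor = 4
Smaller side = 19
Corresponding larger side = 19 * 4
= 76

76


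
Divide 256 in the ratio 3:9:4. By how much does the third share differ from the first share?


Total parts = 3 + 9 + 4 = 16
Value per part = 256 / 16 = 16
Shares: 3*16=48, 9*16=144, 4*16=64
Third share = 64, first share = 48
Difference = |64 - 48| = 16

16


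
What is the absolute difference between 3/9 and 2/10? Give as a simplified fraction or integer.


Simplify: 3/9 = 1/3 and 2/10 = 1/5
Find common denominator: LCD = 15
Convert: 5/15 and 3/15
Difference = |5 - 3|/15 = 2/15
Simplified = 2/15

2/15


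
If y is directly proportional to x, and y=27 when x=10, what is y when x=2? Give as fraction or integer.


Direct proportion: y = kx
Find k: k = 27/10 = 27/10
Compute y at x=2: y = 27/10 * 2
y = 27/5

27/5


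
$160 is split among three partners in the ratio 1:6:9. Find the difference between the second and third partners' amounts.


Total parts = 1 + 6 + 9 = 16
Value per part = 160 / 16 = 10
Shares: 1*10=10, 6*10=60, 9*10=90
Second share = 60, third share = 90
Difference = |60 - 90| = 30

30


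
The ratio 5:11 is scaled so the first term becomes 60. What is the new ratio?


Original ratio: 5:11
First term target: 60
Scale factor = 60 / 5 = 12
Multiply second term: 11 * 12 = 132
Equivalent ratio = 60:132

60:132


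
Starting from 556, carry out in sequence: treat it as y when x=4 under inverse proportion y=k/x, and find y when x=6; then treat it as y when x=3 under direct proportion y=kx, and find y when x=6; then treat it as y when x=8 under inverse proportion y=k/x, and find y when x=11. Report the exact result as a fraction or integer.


Start with 556.
Step 1: Inverse prop: k = (556)*4; new y = k/6 = 556*4/6 = 1112/3
Step 2: Direct prop: k = (1112/3)/3; new y = k*6 = 1112/3*6/3 = 2224/3
Step 3: Inverse prop: k = (2224/3)*8; new y = k/11 = 2224/3*8/11 = 17792/33
Final result = 17792/33

17792/33


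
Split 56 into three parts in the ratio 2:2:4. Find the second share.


Ratio = 2:2:4
Total parts = 2 + 2 + 4 = 8
Value per part = 56 / 8 = 7
First share = 2 * 7 = 14
Middle share = 2 * 7 = 14
Third share = 4 * 7 = 28

14


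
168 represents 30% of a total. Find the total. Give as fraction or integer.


Given: 168 is 30% of the whole
Set up: 168 = 30/100 * whole
whole = 168 * 100 / 30
whole = 16800 / 30
whole = 560

560


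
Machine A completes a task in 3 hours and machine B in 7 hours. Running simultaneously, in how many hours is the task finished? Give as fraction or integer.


Rate of A = 1/3 job per hour
Rate of B = 1/7 job per hour
Combined rate = 1/3 + 1/7
Find common denominator: (7 + 3)/(3*7) = 10/21
Combined rate = 10/21 job per hour
Time together = 1 / (10/21) = 21/10 hours

21/10


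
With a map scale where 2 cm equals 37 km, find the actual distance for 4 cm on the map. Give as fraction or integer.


Map scale: 2 cm = 37 km
Measured distance on map = 4 cm
Set up proportion: 4 * 37 / 2
= 148 / 2
= 74 km

74


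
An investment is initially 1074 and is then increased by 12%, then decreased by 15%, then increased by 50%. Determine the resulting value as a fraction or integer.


Start: 1074
Step 1: increase by 12% => multiply by 112/100
  1074 * 112/100 = 30072/25
Step 2: decrease by 15% => multiply by 85/100
  30072/25 * 85/100 = 127806/125
Step 3: increase by 50% => multiply by 150/100
  127806/125 * 150/100 = 191709/125
Final value = 191709/125

191709/125


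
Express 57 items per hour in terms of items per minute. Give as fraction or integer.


Converting from per hour to per minute
Rate = 57 items per hour
Divide by 60: 57/60
= 19/20 items per minute

19/20


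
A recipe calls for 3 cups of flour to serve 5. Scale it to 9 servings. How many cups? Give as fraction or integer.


Original: 3 cups for 5 servings
Target servings = 9
Scaling factor = 9/5
New amount = 3 * 9/5
= 27/5
= 27/5 cups

27/5


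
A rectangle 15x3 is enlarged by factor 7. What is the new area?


Original dimensions: 15 x 3
Enlargement factor = 7
New width = 15 * 7 = 105
New height = 3 * 7 = 21
New area = 105 * 21 = 2205

2205


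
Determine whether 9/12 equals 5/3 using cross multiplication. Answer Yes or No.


Cross multiply to check 9/12 = 5/3
Left cross product: 9 * 3 = 27
Right cross product: 12 * 5 = 60
27 != 60
Not equal, so proportions differ => No

No


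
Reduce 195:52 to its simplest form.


Find GCD(195, 52)
GCD = 13
Divide both by 13: 195/13 = 15, 52/13 = 4
Simplified ratio = 15:4

15:4


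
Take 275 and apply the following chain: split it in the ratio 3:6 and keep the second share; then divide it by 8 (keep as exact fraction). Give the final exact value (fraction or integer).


Start with 275.
Step 1: Split 3:6, second share = 275 * 6/9 = 550/3
Step 2: Divide by 8: 550/3 / 8 = 275/12
Final result = 275/12

275/12


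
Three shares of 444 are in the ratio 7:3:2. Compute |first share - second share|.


Total parts = 7 + 3 + 2 = 12
Value per part = 444 / 12 = 37
Shares: 7*37=259, 3*37=111, 2*37=74
First share = 259, second share = 111
Difference = |259 - 111| = 148

148


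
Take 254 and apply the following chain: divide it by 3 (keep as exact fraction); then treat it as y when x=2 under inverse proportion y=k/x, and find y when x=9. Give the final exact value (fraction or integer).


Start with 254.
Step 1: Divide by 3: 254 / 3 = 254/3
Step 2: Inverse prop: k = (254/3)*2; new y = k/9 = 254/3*2/9 = 508/27
Final result = 508/27

508/27


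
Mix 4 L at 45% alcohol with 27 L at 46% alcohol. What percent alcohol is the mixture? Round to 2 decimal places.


Solute in mixture 1 = 45% of 4 L = 4*45/100 = 9/5 L
Solute in mixture 2 = 46% of 27 L = 27*46/100 = 621/50 L
Total solute = 9/5 + 621/50 = 711/50 L
Total volume = 4 + 27 = 31 L
Final concentration = 711/50/31 * 100 = 45.87%

45.87


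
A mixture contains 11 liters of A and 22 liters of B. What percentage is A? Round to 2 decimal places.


Volume of A = 11 L
Volume of B = 22 L
Total volume = 11 + 22 = 33 L
Percentage of A = (11/33) * 100
= 33.33%

33.33


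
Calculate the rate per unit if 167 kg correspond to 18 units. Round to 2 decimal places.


Total kg = 167
Number of units = 18
Unit rate = 167 / 18
= 9.28 kg per unit

9.28


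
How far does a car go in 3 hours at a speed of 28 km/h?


Using distance = speed * time
Speed = 28 km/h
Time = 3 hours
Distance = 28 * 3
= 84 km

84


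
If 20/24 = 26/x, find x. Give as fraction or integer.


Setting up: 20/24 = 26/x
Cross multiply: 20 * x = 24 * 26
20x = 624
x = 624/20
x = 156/5

156/5


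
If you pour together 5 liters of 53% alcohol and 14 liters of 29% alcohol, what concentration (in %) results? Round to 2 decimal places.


Solute in mixture 1 = 53% of 5 L = 5*53/100 = 53/20 L
Solute in mixture 2 = 29% of 14 L = 14*29/100 = 203/50 L
Total solute = 53/20 + 203/50 = 671/100 L
Total volume = 5 + 14 = 19 L
Final concentration = 671/100/19 * 100 = 35.32%

35.32


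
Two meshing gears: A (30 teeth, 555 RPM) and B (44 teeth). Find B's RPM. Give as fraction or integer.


Gear ratio: teeth_A * RPM_A = teeth_B * RPM_B
30 * 555 = 44 * RPM_B
16650 = 44 * RPM_B
RPM_B = 16650 / 44
RPM_B = 8325/22

8325/22


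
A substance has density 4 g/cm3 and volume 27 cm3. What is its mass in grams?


Using mass = density * volume
Density = 4 g/cm3
Volume = 27 cm3
Mass = 4 * 27
= 108 g

108


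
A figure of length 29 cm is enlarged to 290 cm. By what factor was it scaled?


Original length = 29 cm
Scaled length = 290 cm
Scale factor = 290 / 29
= 10

10


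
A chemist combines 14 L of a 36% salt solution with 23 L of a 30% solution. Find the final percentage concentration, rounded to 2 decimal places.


Solute in mixture 1 = 36% of 14 L = 14*36/100 = 126/25 L
Solute in mixture 2 = 30% of 23 L = 23*30/100 = 69/10 L
Total solute = 126/25 + 69/10 = 597/50 L
Total volume = 14 + 23 = 37 L
Final concentration = 597/50/37 * 100 = 32.27%

32.27


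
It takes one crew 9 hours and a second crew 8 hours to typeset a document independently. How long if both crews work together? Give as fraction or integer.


Rate of A = 1/9 job per hour
Rate of B = 1/8 job per hour
Combined rate = 1/9 + 1/8
Find common denominator: (8 + 9)/(9*8) = 17/72
Combined rate = 17/72 job per hour
Time together = 1 / (17/72) = 72/17 hours

72/17


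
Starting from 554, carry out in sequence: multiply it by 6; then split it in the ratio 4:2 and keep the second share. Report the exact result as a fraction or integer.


Start with 554.
Step 1: Multiply by 6: 554 * 6 = 3324
Step 2: Split 4:2, second share = 3324 * 2/6 = 1108
Final result = 1108

1108


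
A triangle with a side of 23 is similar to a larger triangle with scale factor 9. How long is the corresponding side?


Similar triangles have proportional sides
Scale factor = 9
Smaller side = 23
Corresponding larger side = 23 * 9
= 207

207


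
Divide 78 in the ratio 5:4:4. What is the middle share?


Ratio = 5:4:4
Total parts = 5 + 4 + 4 = 13
Value per part = 78 / 13 = 6
First share = 5 * 6 = 30
Middle share = 4 * 6 = 24
Third share = 4 * 6 = 24

24


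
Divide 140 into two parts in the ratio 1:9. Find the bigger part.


Total parts = 1 + 9 = 10
Value per part = 140 / 10 = 14
First share = 1 * 14 = 14
Second share = 9 * 14 = 126
Larger share = 126

126


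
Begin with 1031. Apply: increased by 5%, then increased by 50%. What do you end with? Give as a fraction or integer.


Start: 1031
Step 1: increase by 5% => multiply by 105/100
  1031 * 105/100 = 21651/20
Step 2: increase by 50% => multiply by 150/100
  21651/20 * 150/100 = 64953/40
Final value = 64953/40

64953/40


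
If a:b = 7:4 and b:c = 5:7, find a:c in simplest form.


Given a:b = 7:4 and b:c = 5:7
Make b consistent. Multiply first ratio by 5: a:b = 35:20
Multiply second ratio by 4: b:c = 20:28
Now b = 20 in both, so a:b:c = 35:20:28
Therefore a:c = 35:28
Simplify by GCD: a:c = 5:4

5:4


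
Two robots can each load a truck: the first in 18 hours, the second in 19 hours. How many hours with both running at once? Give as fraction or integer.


Rate of A = 1/18 job per hour
Rate of B = 1/19 job per hour
Combined rate = 1/18 + 1/19
Find common denominator: (19 + 18)/(18*19) = 37/342
Combined rate = 37/342 job per hour
Time together = 1 / (37/342) = 342/37 hours

342/37


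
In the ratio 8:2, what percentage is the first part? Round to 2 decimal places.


Total parts = 8 + 2 = 10
First part fraction = 8/10
Percentage = (8/10) * 100
= 0.8 * 100
= 80.00%

80.00


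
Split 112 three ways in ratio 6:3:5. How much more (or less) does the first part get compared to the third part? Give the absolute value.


Total parts = 6 + 3 + 5 = 14
Value per part = 112 / 14 = 8
Shares: 6*8=48, 3*8=24, 5*8=40
First share = 48, third share = 40
Difference = |48 - 40| = 8

8


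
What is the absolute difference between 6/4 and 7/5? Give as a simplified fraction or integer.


Simplify: 6/4 = 3/2 and 7/5 = 7/5
Find common denominator: LCD = 10
Convert: 15/10 and 14/10
Difference = |15 - 14|/10 = 1/10
Simplified = 1/10

1/10


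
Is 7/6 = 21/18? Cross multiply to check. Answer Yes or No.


Cross multiply to check 7/6 = 21/18
Left cross product: 7 * 18 = 126
Right cross product: 6 * 21 = 126
126 = 126
Equal, so proportions match => Yes

Yes


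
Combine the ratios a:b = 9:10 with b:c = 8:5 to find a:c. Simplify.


Given a:b = 9:10 and b:c = 8:5
Make b consistent. Multiply first ratio by 8: a:b = 72:80
Multiply second ratio by 10: b:c = 80:50
Now b = 80 in both, so a:b:c = 72:80:50
Therefore a:c = 72:50
Simplify by GCD: a:c = 36:25

36:25


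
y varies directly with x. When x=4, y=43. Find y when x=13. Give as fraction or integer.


Direct proportion: y = kx
Find k: k = 43/4 = 43/4
Compute y at x=13: y = 43/4 * 13
y = 559/4

559/4


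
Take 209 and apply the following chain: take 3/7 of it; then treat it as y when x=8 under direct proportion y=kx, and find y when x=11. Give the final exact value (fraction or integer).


Start with 209.
Step 1: Take 3/7: 209 * 3/7 = 627/7
Step 2: Direct prop: k = (627/7)/8; new y = k*11 = 627/7*11/8 = 6897/56
Final result = 6897/56

6897/56


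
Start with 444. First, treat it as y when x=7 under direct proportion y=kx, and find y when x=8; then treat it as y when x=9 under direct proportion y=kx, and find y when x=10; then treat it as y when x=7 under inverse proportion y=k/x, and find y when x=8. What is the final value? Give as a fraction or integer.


Start with 444.
Step 1: Direct prop: k = (444)/7; new y = k*8 = 444*8/7 = 3552/7
Step 2: Direct prop: k = (3552/7)/9; new y = k*10 = 3552/7*10/9 = 11840/21
Step 3: Inverse prop: k = (11840/21)*7; new y = k/8 = 11840/21*7/8 = 1480/3
Final result = 1480/3

1480/3


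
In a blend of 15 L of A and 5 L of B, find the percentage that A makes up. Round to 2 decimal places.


Volume of A = 15 L
Volume of B = 5 L
Total volume = 15 + 5 = 20 L
Percentage of A = (15/20) * 100
= 75.00%

75.00


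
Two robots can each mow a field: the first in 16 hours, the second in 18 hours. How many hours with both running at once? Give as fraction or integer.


Rate of A = 1/16 job per hour
Rate of B = 1/18 job per hour
Combined rate = 1/16 + 1/18
Find common denominator: (18 + 16)/(16*18) = 34/288
Combined rate = 17/144 job per hour
Time together = 1 / (17/144) = 144/17 hours

144/17


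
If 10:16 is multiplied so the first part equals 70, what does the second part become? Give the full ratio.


Original ratio: 10:16
First term target: 70
Scale factor = 70 / 10 = 7
Multiply second term: 16 * 7 = 112
Equivalent ratio = 70:112

70:112


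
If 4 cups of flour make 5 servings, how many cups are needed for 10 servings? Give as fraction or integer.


Original: 4 cups for 5 servings
Target servings = 10
Scaling factor = 10/5
New amount = 4 * 10/5
= 40/5
= 8 cups

8


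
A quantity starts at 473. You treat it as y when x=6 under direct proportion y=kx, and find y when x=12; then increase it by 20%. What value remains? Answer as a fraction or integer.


Start with 473.
Step 1: Direct prop: k = (473)/6; new y = k*12 = 473*12/6 = 946
Step 2: Increase by 20%: 946 * 120/100 = 5676/5
Final result = 5676/5

5676/5


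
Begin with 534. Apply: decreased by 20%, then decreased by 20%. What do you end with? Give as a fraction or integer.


Start: 534
Step 1: decrease by 20% => multiply by 80/100
  534 * 80/100 = 2136/5
Step 2: decrease by 20% => multiply by 80/100
  2136/5 * 80/100 = 8544/25
Final value = 8544/25

8544/25


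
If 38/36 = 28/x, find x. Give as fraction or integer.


Setting up: 38/36 = 28/x
Cross multiply: 38 * x = 36 * 28
38x = 1008
x = 1008/38
x = 504/19

504/19


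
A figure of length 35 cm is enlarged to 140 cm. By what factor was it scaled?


Original length = 35 cm
Scaled length = 140 cm
Scale factor = 140 / 35
= 4

4


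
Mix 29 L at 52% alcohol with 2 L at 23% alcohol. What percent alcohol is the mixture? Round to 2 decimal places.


Solute in mixture 1 = 52% of 29 L = 29*52/100 = 377/25 L
Solute in mixture 2 = 23% of 2 L = 2*23/100 = 23/50 L
Total solute = 377/25 + 23/50 = 777/50 L
Total volume = 29 + 2 = 31 L
Final concentration = 777/50/31 * 100 = 50.13%

50.13


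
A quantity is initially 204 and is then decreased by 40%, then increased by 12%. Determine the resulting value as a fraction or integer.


Start: 204
Step 1: decrease by 40% => multiply by 60/100
  204 * 60/100 = 612/5
Step 2: increase by 12% => multiply by 112/100
  612/5 * 112/100 = 17136/125
Final value = 17136/125

17136/125


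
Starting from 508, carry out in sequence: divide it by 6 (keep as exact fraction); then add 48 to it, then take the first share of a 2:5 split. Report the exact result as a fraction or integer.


Start with 508.
Step 1: Divide by 6: 508 / 6 = 254/3
Step 2: Add 48: 254/3+48=398/3; split 2:5 first = 398/3*2/7 = 796/21
Final result = 796/21

796/21


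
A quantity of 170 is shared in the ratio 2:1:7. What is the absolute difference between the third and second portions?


Total parts = 2 + 1 + 7 = 10
Value per part = 170 / 10 = 17
Shares: 2*17=34, 1*17=17, 7*17=119
Third share = 119, second share = 17
Difference = |119 - 17| = 102

102


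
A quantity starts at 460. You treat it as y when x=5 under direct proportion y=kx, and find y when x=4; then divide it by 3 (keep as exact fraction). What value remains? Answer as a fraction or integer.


Start with 460.
Step 1: Direct prop: k = (460)/5; new y = k*4 = 460*4/5 = 368
Step 2: Divide by 3: 368 / 3 = 368/3
Final result = 368/3

368/3


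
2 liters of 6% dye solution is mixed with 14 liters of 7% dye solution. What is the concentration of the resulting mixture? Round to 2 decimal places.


Solute in mixture 1 = 6% of 2 L = 2*6/100 = 3/25 L
Solute in mixture 2 = 7% of 14 L = 14*7/100 = 49/50 L
Total solute = 3/25 + 49/50 = 11/10 L
Total volume = 2 + 14 = 16 L
Final concentration = 11/10/16 * 100 = 6.88%

6.88


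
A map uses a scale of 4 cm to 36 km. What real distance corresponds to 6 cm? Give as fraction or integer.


Map scale: 4 cm = 36 km
Measured distance on map = 6 cm
Set up proportion: 6 * 36 / 4
= 216 / 4
= 54 km

54


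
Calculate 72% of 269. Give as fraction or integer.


Compute 72% of 269
Convert percentage: 72% = 72/100
Multiply: 269 * 72/100
= 19368/100
= 4842/25

4842/25


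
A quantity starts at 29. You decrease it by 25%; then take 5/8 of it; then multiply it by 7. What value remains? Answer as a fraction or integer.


Start with 29.
Step 1: Decrease by 25%: 29 * 75/100 = 87/4
Step 2: Take 5/8: 87/4 * 5/8 = 435/32
Step 3: Multiply by 7: 435/32 * 7 = 3045/32
Final result = 3045/32

3045/32


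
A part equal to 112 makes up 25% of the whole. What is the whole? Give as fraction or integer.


Given: 112 is 25% of the whole
Set up: 112 = 25/100 * whole
whole = 112 * 100 / 25
whole = 11200 / 25
whole = 448

448


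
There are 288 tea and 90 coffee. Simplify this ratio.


Find GCD(288, 90)
GCD = 18
Divide both by 18: 288/18 = 16, 90/18 = 5
Simplified ratio = 16:5

16:5


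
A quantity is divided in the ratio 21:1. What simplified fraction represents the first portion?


Total parts = 21 + 1 = 22
First part fraction = 21/22
Simplify: 21/22 = 21/22

21/22


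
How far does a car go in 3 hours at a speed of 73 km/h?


Using distance = speed * time
Speed = 73 km/h
Time = 3 hours
Distance = 73 * 3
= 219 km

219


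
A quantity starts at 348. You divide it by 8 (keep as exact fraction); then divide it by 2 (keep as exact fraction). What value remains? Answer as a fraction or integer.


Start with 348.
Step 1: Divide by 8: 348 / 8 = 87/2
Step 2: Divide by 2: 87/2 / 2 = 87/4
Final result = 87/4

87/4


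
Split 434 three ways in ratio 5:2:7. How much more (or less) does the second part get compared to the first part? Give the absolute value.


Total parts = 5 + 2 + 7 = 14
Value per part = 434 / 14 = 31
Shares: 5*31=155, 2*31=62, 7*31=217
Second share = 62, first share = 155
Difference = |62 - 155| = 93

93


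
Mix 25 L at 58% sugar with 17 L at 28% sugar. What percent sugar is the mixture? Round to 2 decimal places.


Solute in mixture 1 = 58% of 25 L = 25*58/100 = 29/2 L
Solute in mixture 2 = 28% of 17 L = 17*28/100 = 119/25 L
Total solute = 29/2 + 119/25 = 963/50 L
Total volume = 25 + 17 = 42 L
Final concentration = 963/50/42 * 100 = 45.86%

45.86


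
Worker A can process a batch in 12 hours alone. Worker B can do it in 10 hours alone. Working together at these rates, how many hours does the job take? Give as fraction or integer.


Rate of A = 1/12 job per hour
Rate of B = 1/10 job per hour
Combined rate = 1/12 + 1/10
Find common denominator: (10 + 12)/(12*10) = 22/120
Combined rate = 11/60 job per hour
Time together = 1 / (11/60) = 60/11 hours

60/11


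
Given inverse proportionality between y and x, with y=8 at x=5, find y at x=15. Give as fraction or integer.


Inverse proportion: y = k/x
Find k: k = 5 * 8 = 40
Compute y at x=15: y = 40/15
y = 8/3

8/3


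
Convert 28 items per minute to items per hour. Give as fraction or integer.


Converting from per minute to per hour
Rate = 28 items per minute
Multiply by 60: 28 * 60
= 1680 items per hour

1680


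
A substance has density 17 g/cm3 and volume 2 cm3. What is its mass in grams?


Using mass = density * volume
Density = 17 g/cm3
Volume = 2 cm3
Mass = 17 * 2
= 34 g

34


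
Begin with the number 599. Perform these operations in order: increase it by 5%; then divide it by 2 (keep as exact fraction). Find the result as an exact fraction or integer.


Start with 599.
Step 1: Increase by 5%: 599 * 105/100 = 12579/20
Step 2: Divide by 2: 12579/20 / 2 = 12579/40
Final result = 12579/40

12579/40
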